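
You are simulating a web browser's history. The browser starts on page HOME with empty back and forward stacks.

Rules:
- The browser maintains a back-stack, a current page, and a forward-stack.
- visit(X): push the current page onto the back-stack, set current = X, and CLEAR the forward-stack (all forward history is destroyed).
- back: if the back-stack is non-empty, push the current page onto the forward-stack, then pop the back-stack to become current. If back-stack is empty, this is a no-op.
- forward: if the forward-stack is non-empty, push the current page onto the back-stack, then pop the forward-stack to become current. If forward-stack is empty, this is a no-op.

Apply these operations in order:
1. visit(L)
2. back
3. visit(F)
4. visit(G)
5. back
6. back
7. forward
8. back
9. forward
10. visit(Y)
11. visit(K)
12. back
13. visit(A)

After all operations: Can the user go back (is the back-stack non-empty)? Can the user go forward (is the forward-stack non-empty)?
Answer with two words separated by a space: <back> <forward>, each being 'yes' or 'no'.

Answer: yes no

Derivation:
After 1 (visit(L)): cur=L back=1 fwd=0
After 2 (back): cur=HOME back=0 fwd=1
After 3 (visit(F)): cur=F back=1 fwd=0
After 4 (visit(G)): cur=G back=2 fwd=0
After 5 (back): cur=F back=1 fwd=1
After 6 (back): cur=HOME back=0 fwd=2
After 7 (forward): cur=F back=1 fwd=1
After 8 (back): cur=HOME back=0 fwd=2
After 9 (forward): cur=F back=1 fwd=1
After 10 (visit(Y)): cur=Y back=2 fwd=0
After 11 (visit(K)): cur=K back=3 fwd=0
After 12 (back): cur=Y back=2 fwd=1
After 13 (visit(A)): cur=A back=3 fwd=0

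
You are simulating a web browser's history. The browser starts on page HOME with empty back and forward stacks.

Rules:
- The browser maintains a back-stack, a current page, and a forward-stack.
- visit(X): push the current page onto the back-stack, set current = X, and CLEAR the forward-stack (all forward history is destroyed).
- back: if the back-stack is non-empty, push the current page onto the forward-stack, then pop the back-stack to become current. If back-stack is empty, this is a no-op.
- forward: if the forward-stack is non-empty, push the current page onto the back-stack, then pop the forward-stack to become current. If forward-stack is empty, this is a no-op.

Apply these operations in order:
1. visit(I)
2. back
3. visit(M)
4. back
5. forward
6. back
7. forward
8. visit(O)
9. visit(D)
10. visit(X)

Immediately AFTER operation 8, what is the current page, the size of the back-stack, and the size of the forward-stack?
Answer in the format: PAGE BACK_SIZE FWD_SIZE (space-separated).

After 1 (visit(I)): cur=I back=1 fwd=0
After 2 (back): cur=HOME back=0 fwd=1
After 3 (visit(M)): cur=M back=1 fwd=0
After 4 (back): cur=HOME back=0 fwd=1
After 5 (forward): cur=M back=1 fwd=0
After 6 (back): cur=HOME back=0 fwd=1
After 7 (forward): cur=M back=1 fwd=0
After 8 (visit(O)): cur=O back=2 fwd=0

O 2 0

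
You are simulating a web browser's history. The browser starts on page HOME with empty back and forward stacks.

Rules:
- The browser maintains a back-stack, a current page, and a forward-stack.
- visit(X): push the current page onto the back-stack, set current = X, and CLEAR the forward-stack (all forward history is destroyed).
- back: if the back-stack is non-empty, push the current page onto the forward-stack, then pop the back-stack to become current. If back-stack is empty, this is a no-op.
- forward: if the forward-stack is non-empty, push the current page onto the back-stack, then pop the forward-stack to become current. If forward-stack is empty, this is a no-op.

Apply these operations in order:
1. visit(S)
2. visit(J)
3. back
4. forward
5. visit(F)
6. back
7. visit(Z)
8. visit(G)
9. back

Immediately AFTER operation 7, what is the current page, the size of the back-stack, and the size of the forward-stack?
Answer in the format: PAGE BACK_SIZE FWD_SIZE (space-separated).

After 1 (visit(S)): cur=S back=1 fwd=0
After 2 (visit(J)): cur=J back=2 fwd=0
After 3 (back): cur=S back=1 fwd=1
After 4 (forward): cur=J back=2 fwd=0
After 5 (visit(F)): cur=F back=3 fwd=0
After 6 (back): cur=J back=2 fwd=1
After 7 (visit(Z)): cur=Z back=3 fwd=0

Z 3 0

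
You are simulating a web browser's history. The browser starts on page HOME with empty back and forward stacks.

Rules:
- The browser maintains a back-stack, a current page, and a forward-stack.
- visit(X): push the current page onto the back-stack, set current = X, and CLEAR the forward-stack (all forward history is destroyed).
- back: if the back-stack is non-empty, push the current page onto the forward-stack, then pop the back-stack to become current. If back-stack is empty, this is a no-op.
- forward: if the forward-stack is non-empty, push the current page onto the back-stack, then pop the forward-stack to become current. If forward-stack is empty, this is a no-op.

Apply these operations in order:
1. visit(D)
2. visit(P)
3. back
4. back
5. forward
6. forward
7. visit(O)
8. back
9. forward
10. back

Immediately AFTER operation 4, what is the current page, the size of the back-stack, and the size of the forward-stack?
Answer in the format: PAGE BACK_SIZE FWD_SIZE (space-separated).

After 1 (visit(D)): cur=D back=1 fwd=0
After 2 (visit(P)): cur=P back=2 fwd=0
After 3 (back): cur=D back=1 fwd=1
After 4 (back): cur=HOME back=0 fwd=2

HOME 0 2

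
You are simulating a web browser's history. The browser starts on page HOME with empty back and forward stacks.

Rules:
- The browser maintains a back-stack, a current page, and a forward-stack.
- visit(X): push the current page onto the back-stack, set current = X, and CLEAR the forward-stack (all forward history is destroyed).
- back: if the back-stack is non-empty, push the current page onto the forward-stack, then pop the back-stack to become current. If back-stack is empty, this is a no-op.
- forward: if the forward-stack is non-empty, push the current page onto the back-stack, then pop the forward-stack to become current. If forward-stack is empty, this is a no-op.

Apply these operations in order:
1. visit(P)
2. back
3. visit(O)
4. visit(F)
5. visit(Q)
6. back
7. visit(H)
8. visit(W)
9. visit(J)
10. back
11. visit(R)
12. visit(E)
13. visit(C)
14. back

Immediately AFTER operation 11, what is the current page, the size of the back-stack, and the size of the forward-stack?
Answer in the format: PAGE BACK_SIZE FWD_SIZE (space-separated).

After 1 (visit(P)): cur=P back=1 fwd=0
After 2 (back): cur=HOME back=0 fwd=1
After 3 (visit(O)): cur=O back=1 fwd=0
After 4 (visit(F)): cur=F back=2 fwd=0
After 5 (visit(Q)): cur=Q back=3 fwd=0
After 6 (back): cur=F back=2 fwd=1
After 7 (visit(H)): cur=H back=3 fwd=0
After 8 (visit(W)): cur=W back=4 fwd=0
After 9 (visit(J)): cur=J back=5 fwd=0
After 10 (back): cur=W back=4 fwd=1
After 11 (visit(R)): cur=R back=5 fwd=0

R 5 0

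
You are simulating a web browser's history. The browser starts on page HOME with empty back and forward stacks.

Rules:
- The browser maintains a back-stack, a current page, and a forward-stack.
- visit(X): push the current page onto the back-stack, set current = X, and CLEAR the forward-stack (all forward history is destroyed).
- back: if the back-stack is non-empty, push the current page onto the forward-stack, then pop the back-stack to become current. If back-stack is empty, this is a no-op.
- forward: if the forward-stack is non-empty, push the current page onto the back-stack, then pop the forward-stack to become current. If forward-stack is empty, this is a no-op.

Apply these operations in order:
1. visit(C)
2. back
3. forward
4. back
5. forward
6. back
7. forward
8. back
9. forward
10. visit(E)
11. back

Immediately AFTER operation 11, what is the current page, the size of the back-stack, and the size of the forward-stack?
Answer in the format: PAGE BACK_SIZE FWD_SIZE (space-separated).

After 1 (visit(C)): cur=C back=1 fwd=0
After 2 (back): cur=HOME back=0 fwd=1
After 3 (forward): cur=C back=1 fwd=0
After 4 (back): cur=HOME back=0 fwd=1
After 5 (forward): cur=C back=1 fwd=0
After 6 (back): cur=HOME back=0 fwd=1
After 7 (forward): cur=C back=1 fwd=0
After 8 (back): cur=HOME back=0 fwd=1
After 9 (forward): cur=C back=1 fwd=0
After 10 (visit(E)): cur=E back=2 fwd=0
After 11 (back): cur=C back=1 fwd=1

C 1 1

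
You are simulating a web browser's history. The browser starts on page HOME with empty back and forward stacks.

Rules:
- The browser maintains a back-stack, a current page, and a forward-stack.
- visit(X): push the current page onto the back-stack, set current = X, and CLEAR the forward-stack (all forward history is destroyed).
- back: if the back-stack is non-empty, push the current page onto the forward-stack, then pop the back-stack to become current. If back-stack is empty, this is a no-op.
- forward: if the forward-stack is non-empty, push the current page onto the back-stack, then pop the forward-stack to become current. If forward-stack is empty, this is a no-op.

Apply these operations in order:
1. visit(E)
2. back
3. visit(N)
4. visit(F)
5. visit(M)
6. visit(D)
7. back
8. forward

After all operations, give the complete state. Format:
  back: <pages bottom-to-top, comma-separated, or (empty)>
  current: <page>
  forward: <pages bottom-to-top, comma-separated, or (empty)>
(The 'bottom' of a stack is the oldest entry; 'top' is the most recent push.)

After 1 (visit(E)): cur=E back=1 fwd=0
After 2 (back): cur=HOME back=0 fwd=1
After 3 (visit(N)): cur=N back=1 fwd=0
After 4 (visit(F)): cur=F back=2 fwd=0
After 5 (visit(M)): cur=M back=3 fwd=0
After 6 (visit(D)): cur=D back=4 fwd=0
After 7 (back): cur=M back=3 fwd=1
After 8 (forward): cur=D back=4 fwd=0

Answer: back: HOME,N,F,M
current: D
forward: (empty)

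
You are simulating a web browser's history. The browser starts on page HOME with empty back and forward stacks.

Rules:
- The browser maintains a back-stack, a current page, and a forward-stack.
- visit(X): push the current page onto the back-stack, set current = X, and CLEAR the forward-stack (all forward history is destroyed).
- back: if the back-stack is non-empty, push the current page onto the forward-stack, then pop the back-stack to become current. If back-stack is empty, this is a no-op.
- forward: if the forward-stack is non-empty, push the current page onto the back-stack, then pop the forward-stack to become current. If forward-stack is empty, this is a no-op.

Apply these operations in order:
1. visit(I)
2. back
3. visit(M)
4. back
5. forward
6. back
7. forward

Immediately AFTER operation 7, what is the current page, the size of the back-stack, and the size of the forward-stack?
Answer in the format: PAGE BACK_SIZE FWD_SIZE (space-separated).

After 1 (visit(I)): cur=I back=1 fwd=0
After 2 (back): cur=HOME back=0 fwd=1
After 3 (visit(M)): cur=M back=1 fwd=0
After 4 (back): cur=HOME back=0 fwd=1
After 5 (forward): cur=M back=1 fwd=0
After 6 (back): cur=HOME back=0 fwd=1
After 7 (forward): cur=M back=1 fwd=0

M 1 0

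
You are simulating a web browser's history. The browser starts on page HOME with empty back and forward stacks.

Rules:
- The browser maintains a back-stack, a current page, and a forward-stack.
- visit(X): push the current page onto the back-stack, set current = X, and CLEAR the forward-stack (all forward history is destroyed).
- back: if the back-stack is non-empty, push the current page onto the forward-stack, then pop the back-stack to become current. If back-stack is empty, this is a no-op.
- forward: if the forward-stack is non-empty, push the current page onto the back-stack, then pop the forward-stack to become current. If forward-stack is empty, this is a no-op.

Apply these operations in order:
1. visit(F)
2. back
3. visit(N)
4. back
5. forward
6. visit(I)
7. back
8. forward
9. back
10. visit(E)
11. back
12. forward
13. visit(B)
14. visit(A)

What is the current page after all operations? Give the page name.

Answer: A

Derivation:
After 1 (visit(F)): cur=F back=1 fwd=0
After 2 (back): cur=HOME back=0 fwd=1
After 3 (visit(N)): cur=N back=1 fwd=0
After 4 (back): cur=HOME back=0 fwd=1
After 5 (forward): cur=N back=1 fwd=0
After 6 (visit(I)): cur=I back=2 fwd=0
After 7 (back): cur=N back=1 fwd=1
After 8 (forward): cur=I back=2 fwd=0
After 9 (back): cur=N back=1 fwd=1
After 10 (visit(E)): cur=E back=2 fwd=0
After 11 (back): cur=N back=1 fwd=1
After 12 (forward): cur=E back=2 fwd=0
After 13 (visit(B)): cur=B back=3 fwd=0
After 14 (visit(A)): cur=A back=4 fwd=0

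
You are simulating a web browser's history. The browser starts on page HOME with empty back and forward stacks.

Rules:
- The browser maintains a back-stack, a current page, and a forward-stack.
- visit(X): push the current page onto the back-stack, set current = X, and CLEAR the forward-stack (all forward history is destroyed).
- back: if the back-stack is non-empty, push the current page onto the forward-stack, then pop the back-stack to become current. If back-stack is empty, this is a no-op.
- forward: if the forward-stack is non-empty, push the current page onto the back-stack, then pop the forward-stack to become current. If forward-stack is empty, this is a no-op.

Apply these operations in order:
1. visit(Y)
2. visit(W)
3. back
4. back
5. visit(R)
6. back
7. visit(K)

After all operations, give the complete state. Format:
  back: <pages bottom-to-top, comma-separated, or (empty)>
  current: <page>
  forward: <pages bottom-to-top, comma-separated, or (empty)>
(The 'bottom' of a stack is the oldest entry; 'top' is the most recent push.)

After 1 (visit(Y)): cur=Y back=1 fwd=0
After 2 (visit(W)): cur=W back=2 fwd=0
After 3 (back): cur=Y back=1 fwd=1
After 4 (back): cur=HOME back=0 fwd=2
After 5 (visit(R)): cur=R back=1 fwd=0
After 6 (back): cur=HOME back=0 fwd=1
After 7 (visit(K)): cur=K back=1 fwd=0

Answer: back: HOME
current: K
forward: (empty)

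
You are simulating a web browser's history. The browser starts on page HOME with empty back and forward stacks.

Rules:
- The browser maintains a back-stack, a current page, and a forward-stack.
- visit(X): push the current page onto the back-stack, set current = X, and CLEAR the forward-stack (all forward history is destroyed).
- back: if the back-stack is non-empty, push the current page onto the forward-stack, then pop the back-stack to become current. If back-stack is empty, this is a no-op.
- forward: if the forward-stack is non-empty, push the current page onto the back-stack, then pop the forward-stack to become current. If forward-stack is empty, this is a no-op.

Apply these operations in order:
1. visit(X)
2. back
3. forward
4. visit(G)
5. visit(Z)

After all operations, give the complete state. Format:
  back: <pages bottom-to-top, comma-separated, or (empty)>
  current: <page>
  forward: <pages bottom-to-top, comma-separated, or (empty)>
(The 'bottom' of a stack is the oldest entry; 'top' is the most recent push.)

Answer: back: HOME,X,G
current: Z
forward: (empty)

Derivation:
After 1 (visit(X)): cur=X back=1 fwd=0
After 2 (back): cur=HOME back=0 fwd=1
After 3 (forward): cur=X back=1 fwd=0
After 4 (visit(G)): cur=G back=2 fwd=0
After 5 (visit(Z)): cur=Z back=3 fwd=0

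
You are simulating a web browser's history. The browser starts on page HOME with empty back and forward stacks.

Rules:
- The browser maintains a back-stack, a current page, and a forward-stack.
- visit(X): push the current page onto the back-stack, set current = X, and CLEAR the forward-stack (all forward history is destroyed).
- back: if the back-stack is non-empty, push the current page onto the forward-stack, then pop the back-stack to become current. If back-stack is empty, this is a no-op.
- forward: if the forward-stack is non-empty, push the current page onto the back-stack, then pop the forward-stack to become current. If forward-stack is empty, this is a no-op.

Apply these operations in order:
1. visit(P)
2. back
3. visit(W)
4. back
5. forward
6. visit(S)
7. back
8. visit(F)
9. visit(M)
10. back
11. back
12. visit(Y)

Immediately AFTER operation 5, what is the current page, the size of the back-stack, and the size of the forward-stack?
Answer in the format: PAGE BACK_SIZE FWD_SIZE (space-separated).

After 1 (visit(P)): cur=P back=1 fwd=0
After 2 (back): cur=HOME back=0 fwd=1
After 3 (visit(W)): cur=W back=1 fwd=0
After 4 (back): cur=HOME back=0 fwd=1
After 5 (forward): cur=W back=1 fwd=0

W 1 0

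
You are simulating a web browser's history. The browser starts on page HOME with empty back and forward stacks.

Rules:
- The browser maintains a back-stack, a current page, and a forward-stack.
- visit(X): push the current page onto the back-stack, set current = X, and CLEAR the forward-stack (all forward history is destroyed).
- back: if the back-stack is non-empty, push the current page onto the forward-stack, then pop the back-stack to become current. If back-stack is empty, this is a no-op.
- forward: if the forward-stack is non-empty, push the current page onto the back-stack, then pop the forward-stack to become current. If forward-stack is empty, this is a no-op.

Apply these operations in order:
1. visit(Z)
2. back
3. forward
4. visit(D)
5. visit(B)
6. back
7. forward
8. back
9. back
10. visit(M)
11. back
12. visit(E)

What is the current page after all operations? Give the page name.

After 1 (visit(Z)): cur=Z back=1 fwd=0
After 2 (back): cur=HOME back=0 fwd=1
After 3 (forward): cur=Z back=1 fwd=0
After 4 (visit(D)): cur=D back=2 fwd=0
After 5 (visit(B)): cur=B back=3 fwd=0
After 6 (back): cur=D back=2 fwd=1
After 7 (forward): cur=B back=3 fwd=0
After 8 (back): cur=D back=2 fwd=1
After 9 (back): cur=Z back=1 fwd=2
After 10 (visit(M)): cur=M back=2 fwd=0
After 11 (back): cur=Z back=1 fwd=1
After 12 (visit(E)): cur=E back=2 fwd=0

Answer: E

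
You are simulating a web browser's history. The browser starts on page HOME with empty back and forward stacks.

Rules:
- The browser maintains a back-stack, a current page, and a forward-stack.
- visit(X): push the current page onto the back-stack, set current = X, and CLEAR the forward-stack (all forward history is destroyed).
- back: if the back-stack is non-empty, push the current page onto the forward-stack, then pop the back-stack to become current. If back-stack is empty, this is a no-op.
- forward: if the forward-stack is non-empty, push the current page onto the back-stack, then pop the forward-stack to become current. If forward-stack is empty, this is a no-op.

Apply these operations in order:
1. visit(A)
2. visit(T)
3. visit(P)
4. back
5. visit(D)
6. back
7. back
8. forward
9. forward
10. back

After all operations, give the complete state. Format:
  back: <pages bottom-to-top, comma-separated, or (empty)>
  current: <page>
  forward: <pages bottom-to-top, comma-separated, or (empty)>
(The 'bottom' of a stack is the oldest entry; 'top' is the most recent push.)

After 1 (visit(A)): cur=A back=1 fwd=0
After 2 (visit(T)): cur=T back=2 fwd=0
After 3 (visit(P)): cur=P back=3 fwd=0
After 4 (back): cur=T back=2 fwd=1
After 5 (visit(D)): cur=D back=3 fwd=0
After 6 (back): cur=T back=2 fwd=1
After 7 (back): cur=A back=1 fwd=2
After 8 (forward): cur=T back=2 fwd=1
After 9 (forward): cur=D back=3 fwd=0
After 10 (back): cur=T back=2 fwd=1

Answer: back: HOME,A
current: T
forward: D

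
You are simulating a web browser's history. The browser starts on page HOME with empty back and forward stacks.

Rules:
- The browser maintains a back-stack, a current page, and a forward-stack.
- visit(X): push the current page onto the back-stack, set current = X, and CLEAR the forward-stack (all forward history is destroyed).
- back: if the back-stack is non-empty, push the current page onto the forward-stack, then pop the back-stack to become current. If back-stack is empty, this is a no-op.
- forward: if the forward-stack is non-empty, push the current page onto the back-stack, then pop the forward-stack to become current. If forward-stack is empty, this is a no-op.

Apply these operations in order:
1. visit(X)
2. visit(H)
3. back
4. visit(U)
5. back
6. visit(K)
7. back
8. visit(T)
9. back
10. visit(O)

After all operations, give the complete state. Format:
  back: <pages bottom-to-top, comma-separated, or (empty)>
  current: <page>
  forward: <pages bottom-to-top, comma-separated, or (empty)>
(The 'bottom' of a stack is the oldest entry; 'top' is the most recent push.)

After 1 (visit(X)): cur=X back=1 fwd=0
After 2 (visit(H)): cur=H back=2 fwd=0
After 3 (back): cur=X back=1 fwd=1
After 4 (visit(U)): cur=U back=2 fwd=0
After 5 (back): cur=X back=1 fwd=1
After 6 (visit(K)): cur=K back=2 fwd=0
After 7 (back): cur=X back=1 fwd=1
After 8 (visit(T)): cur=T back=2 fwd=0
After 9 (back): cur=X back=1 fwd=1
After 10 (visit(O)): cur=O back=2 fwd=0

Answer: back: HOME,X
current: O
forward: (empty)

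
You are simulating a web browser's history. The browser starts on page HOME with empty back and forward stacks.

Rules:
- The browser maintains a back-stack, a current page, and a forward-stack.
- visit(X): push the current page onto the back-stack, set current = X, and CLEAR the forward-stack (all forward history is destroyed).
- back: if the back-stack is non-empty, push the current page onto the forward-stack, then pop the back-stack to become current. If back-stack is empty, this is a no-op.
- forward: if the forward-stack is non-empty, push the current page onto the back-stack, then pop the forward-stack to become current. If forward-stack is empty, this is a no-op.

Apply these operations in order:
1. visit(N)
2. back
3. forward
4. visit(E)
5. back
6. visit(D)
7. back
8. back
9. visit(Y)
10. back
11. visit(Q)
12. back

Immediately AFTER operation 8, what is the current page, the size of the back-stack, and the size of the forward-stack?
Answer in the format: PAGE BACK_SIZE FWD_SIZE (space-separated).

After 1 (visit(N)): cur=N back=1 fwd=0
After 2 (back): cur=HOME back=0 fwd=1
After 3 (forward): cur=N back=1 fwd=0
After 4 (visit(E)): cur=E back=2 fwd=0
After 5 (back): cur=N back=1 fwd=1
After 6 (visit(D)): cur=D back=2 fwd=0
After 7 (back): cur=N back=1 fwd=1
After 8 (back): cur=HOME back=0 fwd=2

HOME 0 2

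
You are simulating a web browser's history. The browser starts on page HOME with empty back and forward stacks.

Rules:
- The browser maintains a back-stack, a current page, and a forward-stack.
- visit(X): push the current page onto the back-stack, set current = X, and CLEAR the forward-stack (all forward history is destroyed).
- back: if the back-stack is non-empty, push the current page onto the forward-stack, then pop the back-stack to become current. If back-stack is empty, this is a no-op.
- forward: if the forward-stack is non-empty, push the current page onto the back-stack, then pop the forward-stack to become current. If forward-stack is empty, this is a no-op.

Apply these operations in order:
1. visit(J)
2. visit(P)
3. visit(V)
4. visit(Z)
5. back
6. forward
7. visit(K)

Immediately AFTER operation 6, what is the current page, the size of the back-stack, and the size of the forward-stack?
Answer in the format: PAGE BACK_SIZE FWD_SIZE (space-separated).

After 1 (visit(J)): cur=J back=1 fwd=0
After 2 (visit(P)): cur=P back=2 fwd=0
After 3 (visit(V)): cur=V back=3 fwd=0
After 4 (visit(Z)): cur=Z back=4 fwd=0
After 5 (back): cur=V back=3 fwd=1
After 6 (forward): cur=Z back=4 fwd=0

Z 4 0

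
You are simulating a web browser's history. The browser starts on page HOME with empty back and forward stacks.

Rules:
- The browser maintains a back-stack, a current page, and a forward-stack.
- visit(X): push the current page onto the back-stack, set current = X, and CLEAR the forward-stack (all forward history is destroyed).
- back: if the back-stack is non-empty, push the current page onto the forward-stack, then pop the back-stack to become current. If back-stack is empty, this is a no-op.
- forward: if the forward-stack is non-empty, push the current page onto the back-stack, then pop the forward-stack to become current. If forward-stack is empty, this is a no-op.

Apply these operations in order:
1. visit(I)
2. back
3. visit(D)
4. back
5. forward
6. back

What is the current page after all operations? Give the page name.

After 1 (visit(I)): cur=I back=1 fwd=0
After 2 (back): cur=HOME back=0 fwd=1
After 3 (visit(D)): cur=D back=1 fwd=0
After 4 (back): cur=HOME back=0 fwd=1
After 5 (forward): cur=D back=1 fwd=0
After 6 (back): cur=HOME back=0 fwd=1

Answer: HOME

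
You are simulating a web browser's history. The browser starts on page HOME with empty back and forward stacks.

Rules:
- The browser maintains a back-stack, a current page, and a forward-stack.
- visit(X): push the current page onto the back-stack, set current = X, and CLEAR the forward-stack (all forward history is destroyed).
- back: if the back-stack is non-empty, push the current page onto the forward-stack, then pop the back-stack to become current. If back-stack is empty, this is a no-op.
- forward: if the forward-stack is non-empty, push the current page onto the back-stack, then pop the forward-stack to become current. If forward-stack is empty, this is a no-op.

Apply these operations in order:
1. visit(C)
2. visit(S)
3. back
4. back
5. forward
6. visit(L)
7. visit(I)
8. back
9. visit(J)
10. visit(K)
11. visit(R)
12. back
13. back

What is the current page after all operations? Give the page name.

Answer: J

Derivation:
After 1 (visit(C)): cur=C back=1 fwd=0
After 2 (visit(S)): cur=S back=2 fwd=0
After 3 (back): cur=C back=1 fwd=1
After 4 (back): cur=HOME back=0 fwd=2
After 5 (forward): cur=C back=1 fwd=1
After 6 (visit(L)): cur=L back=2 fwd=0
After 7 (visit(I)): cur=I back=3 fwd=0
After 8 (back): cur=L back=2 fwd=1
After 9 (visit(J)): cur=J back=3 fwd=0
After 10 (visit(K)): cur=K back=4 fwd=0
After 11 (visit(R)): cur=R back=5 fwd=0
After 12 (back): cur=K back=4 fwd=1
After 13 (back): cur=J back=3 fwd=2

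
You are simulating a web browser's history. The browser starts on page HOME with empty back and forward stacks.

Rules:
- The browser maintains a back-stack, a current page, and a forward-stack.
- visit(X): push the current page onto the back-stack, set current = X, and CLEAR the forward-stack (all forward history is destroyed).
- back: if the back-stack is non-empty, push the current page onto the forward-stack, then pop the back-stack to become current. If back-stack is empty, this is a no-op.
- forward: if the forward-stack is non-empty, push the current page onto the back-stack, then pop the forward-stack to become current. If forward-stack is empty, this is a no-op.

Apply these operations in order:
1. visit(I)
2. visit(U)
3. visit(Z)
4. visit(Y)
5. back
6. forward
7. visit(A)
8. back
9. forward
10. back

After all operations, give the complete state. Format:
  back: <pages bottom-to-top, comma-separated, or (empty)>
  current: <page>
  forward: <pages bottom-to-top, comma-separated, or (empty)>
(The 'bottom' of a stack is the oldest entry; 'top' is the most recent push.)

Answer: back: HOME,I,U,Z
current: Y
forward: A

Derivation:
After 1 (visit(I)): cur=I back=1 fwd=0
After 2 (visit(U)): cur=U back=2 fwd=0
After 3 (visit(Z)): cur=Z back=3 fwd=0
After 4 (visit(Y)): cur=Y back=4 fwd=0
After 5 (back): cur=Z back=3 fwd=1
After 6 (forward): cur=Y back=4 fwd=0
After 7 (visit(A)): cur=A back=5 fwd=0
After 8 (back): cur=Y back=4 fwd=1
After 9 (forward): cur=A back=5 fwd=0
After 10 (back): cur=Y back=4 fwd=1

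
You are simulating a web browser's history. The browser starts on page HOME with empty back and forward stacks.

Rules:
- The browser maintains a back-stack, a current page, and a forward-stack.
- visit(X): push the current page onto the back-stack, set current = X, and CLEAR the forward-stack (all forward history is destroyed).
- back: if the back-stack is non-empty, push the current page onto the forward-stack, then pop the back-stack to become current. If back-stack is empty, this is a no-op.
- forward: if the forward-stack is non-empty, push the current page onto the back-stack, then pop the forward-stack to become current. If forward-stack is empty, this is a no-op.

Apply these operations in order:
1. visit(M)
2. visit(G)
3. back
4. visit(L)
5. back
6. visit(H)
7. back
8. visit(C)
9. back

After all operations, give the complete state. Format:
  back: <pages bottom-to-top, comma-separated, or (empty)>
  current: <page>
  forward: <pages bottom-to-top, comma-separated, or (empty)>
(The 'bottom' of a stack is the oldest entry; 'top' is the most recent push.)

After 1 (visit(M)): cur=M back=1 fwd=0
After 2 (visit(G)): cur=G back=2 fwd=0
After 3 (back): cur=M back=1 fwd=1
After 4 (visit(L)): cur=L back=2 fwd=0
After 5 (back): cur=M back=1 fwd=1
After 6 (visit(H)): cur=H back=2 fwd=0
After 7 (back): cur=M back=1 fwd=1
After 8 (visit(C)): cur=C back=2 fwd=0
After 9 (back): cur=M back=1 fwd=1

Answer: back: HOME
current: M
forward: C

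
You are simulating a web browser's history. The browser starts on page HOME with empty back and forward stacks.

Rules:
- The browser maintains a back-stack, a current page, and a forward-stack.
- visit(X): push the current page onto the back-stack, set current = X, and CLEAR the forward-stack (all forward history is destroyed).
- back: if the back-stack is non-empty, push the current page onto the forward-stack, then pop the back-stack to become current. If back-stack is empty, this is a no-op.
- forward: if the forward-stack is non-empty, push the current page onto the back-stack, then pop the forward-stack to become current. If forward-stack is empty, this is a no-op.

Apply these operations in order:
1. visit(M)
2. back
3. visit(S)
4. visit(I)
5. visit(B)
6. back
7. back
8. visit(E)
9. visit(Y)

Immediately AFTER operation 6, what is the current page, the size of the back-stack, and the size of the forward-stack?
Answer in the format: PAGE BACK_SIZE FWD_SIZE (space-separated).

After 1 (visit(M)): cur=M back=1 fwd=0
After 2 (back): cur=HOME back=0 fwd=1
After 3 (visit(S)): cur=S back=1 fwd=0
After 4 (visit(I)): cur=I back=2 fwd=0
After 5 (visit(B)): cur=B back=3 fwd=0
After 6 (back): cur=I back=2 fwd=1

I 2 1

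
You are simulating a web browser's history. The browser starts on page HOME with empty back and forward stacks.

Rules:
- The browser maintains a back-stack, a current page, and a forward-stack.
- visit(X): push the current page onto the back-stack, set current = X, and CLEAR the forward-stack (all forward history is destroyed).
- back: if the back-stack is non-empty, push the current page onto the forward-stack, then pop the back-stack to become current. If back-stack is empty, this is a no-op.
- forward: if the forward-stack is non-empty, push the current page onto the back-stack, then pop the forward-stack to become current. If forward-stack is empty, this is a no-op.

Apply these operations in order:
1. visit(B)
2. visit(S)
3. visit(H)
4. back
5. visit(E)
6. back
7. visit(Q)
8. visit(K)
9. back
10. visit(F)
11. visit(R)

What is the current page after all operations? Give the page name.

After 1 (visit(B)): cur=B back=1 fwd=0
After 2 (visit(S)): cur=S back=2 fwd=0
After 3 (visit(H)): cur=H back=3 fwd=0
After 4 (back): cur=S back=2 fwd=1
After 5 (visit(E)): cur=E back=3 fwd=0
After 6 (back): cur=S back=2 fwd=1
After 7 (visit(Q)): cur=Q back=3 fwd=0
After 8 (visit(K)): cur=K back=4 fwd=0
After 9 (back): cur=Q back=3 fwd=1
After 10 (visit(F)): cur=F back=4 fwd=0
After 11 (visit(R)): cur=R back=5 fwd=0

Answer: R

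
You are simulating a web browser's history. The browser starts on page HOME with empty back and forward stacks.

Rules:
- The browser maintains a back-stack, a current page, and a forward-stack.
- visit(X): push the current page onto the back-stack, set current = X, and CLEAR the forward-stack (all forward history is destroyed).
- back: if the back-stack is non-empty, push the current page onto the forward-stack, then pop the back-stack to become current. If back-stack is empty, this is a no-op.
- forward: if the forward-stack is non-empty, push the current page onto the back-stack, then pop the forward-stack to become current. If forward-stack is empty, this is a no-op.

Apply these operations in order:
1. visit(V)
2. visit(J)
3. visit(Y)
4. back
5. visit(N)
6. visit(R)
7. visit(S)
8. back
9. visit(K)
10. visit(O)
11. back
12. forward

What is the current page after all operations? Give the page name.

After 1 (visit(V)): cur=V back=1 fwd=0
After 2 (visit(J)): cur=J back=2 fwd=0
After 3 (visit(Y)): cur=Y back=3 fwd=0
After 4 (back): cur=J back=2 fwd=1
After 5 (visit(N)): cur=N back=3 fwd=0
After 6 (visit(R)): cur=R back=4 fwd=0
After 7 (visit(S)): cur=S back=5 fwd=0
After 8 (back): cur=R back=4 fwd=1
After 9 (visit(K)): cur=K back=5 fwd=0
After 10 (visit(O)): cur=O back=6 fwd=0
After 11 (back): cur=K back=5 fwd=1
After 12 (forward): cur=O back=6 fwd=0

Answer: O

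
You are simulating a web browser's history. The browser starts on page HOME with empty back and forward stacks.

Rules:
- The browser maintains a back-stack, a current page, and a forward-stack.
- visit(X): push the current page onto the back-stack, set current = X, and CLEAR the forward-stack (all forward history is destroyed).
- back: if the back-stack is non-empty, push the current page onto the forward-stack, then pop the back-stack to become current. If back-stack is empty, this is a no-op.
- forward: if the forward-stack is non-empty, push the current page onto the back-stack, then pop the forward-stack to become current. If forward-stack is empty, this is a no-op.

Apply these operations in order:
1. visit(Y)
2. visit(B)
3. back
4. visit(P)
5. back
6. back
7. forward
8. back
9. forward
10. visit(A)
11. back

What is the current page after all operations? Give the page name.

After 1 (visit(Y)): cur=Y back=1 fwd=0
After 2 (visit(B)): cur=B back=2 fwd=0
After 3 (back): cur=Y back=1 fwd=1
After 4 (visit(P)): cur=P back=2 fwd=0
After 5 (back): cur=Y back=1 fwd=1
After 6 (back): cur=HOME back=0 fwd=2
After 7 (forward): cur=Y back=1 fwd=1
After 8 (back): cur=HOME back=0 fwd=2
After 9 (forward): cur=Y back=1 fwd=1
After 10 (visit(A)): cur=A back=2 fwd=0
After 11 (back): cur=Y back=1 fwd=1

Answer: Y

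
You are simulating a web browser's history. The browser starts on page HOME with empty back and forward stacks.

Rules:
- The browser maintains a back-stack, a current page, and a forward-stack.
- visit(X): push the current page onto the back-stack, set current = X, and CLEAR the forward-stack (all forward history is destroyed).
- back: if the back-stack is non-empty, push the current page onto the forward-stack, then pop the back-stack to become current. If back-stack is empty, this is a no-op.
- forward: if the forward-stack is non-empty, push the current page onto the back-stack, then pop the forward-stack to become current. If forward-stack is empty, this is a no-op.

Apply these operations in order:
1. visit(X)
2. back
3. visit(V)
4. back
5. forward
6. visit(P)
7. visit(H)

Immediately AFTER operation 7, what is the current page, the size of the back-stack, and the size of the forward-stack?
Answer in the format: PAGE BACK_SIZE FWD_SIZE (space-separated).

After 1 (visit(X)): cur=X back=1 fwd=0
After 2 (back): cur=HOME back=0 fwd=1
After 3 (visit(V)): cur=V back=1 fwd=0
After 4 (back): cur=HOME back=0 fwd=1
After 5 (forward): cur=V back=1 fwd=0
After 6 (visit(P)): cur=P back=2 fwd=0
After 7 (visit(H)): cur=H back=3 fwd=0

H 3 0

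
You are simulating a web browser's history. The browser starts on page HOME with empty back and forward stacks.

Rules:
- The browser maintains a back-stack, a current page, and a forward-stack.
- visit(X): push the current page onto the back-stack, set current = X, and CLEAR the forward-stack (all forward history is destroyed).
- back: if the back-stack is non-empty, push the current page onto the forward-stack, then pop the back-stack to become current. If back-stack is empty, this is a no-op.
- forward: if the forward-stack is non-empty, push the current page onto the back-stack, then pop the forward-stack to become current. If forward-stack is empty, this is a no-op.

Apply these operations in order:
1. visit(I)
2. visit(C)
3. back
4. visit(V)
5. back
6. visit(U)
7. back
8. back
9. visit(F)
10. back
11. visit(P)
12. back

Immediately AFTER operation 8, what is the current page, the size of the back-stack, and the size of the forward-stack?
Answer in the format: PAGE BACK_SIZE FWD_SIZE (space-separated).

After 1 (visit(I)): cur=I back=1 fwd=0
After 2 (visit(C)): cur=C back=2 fwd=0
After 3 (back): cur=I back=1 fwd=1
After 4 (visit(V)): cur=V back=2 fwd=0
After 5 (back): cur=I back=1 fwd=1
After 6 (visit(U)): cur=U back=2 fwd=0
After 7 (back): cur=I back=1 fwd=1
After 8 (back): cur=HOME back=0 fwd=2

HOME 0 2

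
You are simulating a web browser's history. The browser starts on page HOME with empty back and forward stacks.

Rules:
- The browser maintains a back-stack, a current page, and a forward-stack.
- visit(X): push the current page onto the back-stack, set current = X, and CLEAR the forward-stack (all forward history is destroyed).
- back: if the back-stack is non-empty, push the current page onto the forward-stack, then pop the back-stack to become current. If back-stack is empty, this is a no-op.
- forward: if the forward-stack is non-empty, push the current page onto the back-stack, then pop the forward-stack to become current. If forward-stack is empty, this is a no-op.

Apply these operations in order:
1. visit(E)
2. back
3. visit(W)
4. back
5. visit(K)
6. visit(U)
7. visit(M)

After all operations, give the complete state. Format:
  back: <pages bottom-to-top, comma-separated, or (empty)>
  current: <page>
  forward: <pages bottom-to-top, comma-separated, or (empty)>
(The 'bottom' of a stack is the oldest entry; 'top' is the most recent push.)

After 1 (visit(E)): cur=E back=1 fwd=0
After 2 (back): cur=HOME back=0 fwd=1
After 3 (visit(W)): cur=W back=1 fwd=0
After 4 (back): cur=HOME back=0 fwd=1
After 5 (visit(K)): cur=K back=1 fwd=0
After 6 (visit(U)): cur=U back=2 fwd=0
After 7 (visit(M)): cur=M back=3 fwd=0

Answer: back: HOME,K,U
current: M
forward: (empty)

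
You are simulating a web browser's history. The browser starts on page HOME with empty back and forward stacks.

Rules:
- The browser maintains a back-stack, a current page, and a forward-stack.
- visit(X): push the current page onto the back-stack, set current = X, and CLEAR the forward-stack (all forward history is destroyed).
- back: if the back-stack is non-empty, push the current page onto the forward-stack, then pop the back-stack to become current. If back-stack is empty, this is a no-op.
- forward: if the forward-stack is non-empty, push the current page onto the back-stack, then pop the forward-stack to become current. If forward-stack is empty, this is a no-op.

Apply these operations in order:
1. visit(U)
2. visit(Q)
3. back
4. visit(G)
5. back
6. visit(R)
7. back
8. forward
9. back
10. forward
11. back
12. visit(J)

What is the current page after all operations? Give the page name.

Answer: J

Derivation:
After 1 (visit(U)): cur=U back=1 fwd=0
After 2 (visit(Q)): cur=Q back=2 fwd=0
After 3 (back): cur=U back=1 fwd=1
After 4 (visit(G)): cur=G back=2 fwd=0
After 5 (back): cur=U back=1 fwd=1
After 6 (visit(R)): cur=R back=2 fwd=0
After 7 (back): cur=U back=1 fwd=1
After 8 (forward): cur=R back=2 fwd=0
After 9 (back): cur=U back=1 fwd=1
After 10 (forward): cur=R back=2 fwd=0
After 11 (back): cur=U back=1 fwd=1
After 12 (visit(J)): cur=J back=2 fwd=0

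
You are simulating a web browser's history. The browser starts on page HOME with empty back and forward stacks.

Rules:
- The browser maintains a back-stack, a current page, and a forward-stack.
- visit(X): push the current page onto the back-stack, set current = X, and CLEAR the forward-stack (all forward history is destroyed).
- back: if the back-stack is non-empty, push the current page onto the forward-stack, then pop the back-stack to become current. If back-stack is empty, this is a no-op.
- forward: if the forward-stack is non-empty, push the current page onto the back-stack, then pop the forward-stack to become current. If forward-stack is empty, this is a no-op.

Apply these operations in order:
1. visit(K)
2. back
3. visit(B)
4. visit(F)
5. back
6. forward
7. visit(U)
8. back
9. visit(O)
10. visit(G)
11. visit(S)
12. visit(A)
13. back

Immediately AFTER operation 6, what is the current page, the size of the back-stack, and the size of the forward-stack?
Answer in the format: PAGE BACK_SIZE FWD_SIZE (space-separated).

After 1 (visit(K)): cur=K back=1 fwd=0
After 2 (back): cur=HOME back=0 fwd=1
After 3 (visit(B)): cur=B back=1 fwd=0
After 4 (visit(F)): cur=F back=2 fwd=0
After 5 (back): cur=B back=1 fwd=1
After 6 (forward): cur=F back=2 fwd=0

F 2 0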